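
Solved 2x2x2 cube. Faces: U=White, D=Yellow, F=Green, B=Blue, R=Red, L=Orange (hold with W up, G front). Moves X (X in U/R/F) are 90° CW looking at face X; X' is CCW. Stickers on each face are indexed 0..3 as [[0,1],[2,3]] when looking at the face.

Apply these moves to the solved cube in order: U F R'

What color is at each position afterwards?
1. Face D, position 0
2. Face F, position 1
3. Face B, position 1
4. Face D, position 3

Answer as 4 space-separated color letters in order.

Answer: R W O R

Derivation:
After move 1 (U): U=WWWW F=RRGG R=BBRR B=OOBB L=GGOO
After move 2 (F): F=GRGR U=WWOG R=WBWR D=RBYY L=GYOY
After move 3 (R'): R=BRWW U=WBOO F=GWGG D=RRYR B=YOBB
Query 1: D[0] = R
Query 2: F[1] = W
Query 3: B[1] = O
Query 4: D[3] = R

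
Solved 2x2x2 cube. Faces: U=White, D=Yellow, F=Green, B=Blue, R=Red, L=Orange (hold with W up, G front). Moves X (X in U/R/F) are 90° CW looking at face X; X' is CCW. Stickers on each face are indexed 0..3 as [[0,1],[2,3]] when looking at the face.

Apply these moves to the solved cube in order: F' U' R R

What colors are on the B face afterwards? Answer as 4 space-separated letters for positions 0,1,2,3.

After move 1 (F'): F=GGGG U=WWRR R=YRYR D=OOYY L=OWOW
After move 2 (U'): U=WRWR F=OWGG R=GGYR B=YRBB L=BBOW
After move 3 (R): R=YGRG U=WWWG F=OOGY D=OBYY B=RRRB
After move 4 (R): R=RYGG U=WOWY F=OBGY D=ORYR B=GRWB
Query: B face = GRWB

Answer: G R W B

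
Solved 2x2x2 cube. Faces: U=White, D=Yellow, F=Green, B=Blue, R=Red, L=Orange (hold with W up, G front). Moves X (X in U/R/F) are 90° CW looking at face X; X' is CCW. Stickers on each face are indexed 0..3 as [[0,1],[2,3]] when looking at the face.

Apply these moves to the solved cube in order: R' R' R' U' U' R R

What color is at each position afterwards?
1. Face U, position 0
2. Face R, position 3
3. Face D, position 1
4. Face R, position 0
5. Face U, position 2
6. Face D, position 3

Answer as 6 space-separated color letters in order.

After move 1 (R'): R=RRRR U=WBWB F=GWGW D=YGYG B=YBYB
After move 2 (R'): R=RRRR U=WYWY F=GBGB D=YWYW B=GBGB
After move 3 (R'): R=RRRR U=WGWG F=GYGY D=YBYB B=WBWB
After move 4 (U'): U=GGWW F=OOGY R=GYRR B=RRWB L=WBOO
After move 5 (U'): U=GWGW F=WBGY R=OORR B=GYWB L=RROO
After move 6 (R): R=RORO U=GBGY F=WBGB D=YWYG B=WYWB
After move 7 (R): R=RROO U=GBGB F=WWGG D=YWYW B=YYBB
Query 1: U[0] = G
Query 2: R[3] = O
Query 3: D[1] = W
Query 4: R[0] = R
Query 5: U[2] = G
Query 6: D[3] = W

Answer: G O W R G W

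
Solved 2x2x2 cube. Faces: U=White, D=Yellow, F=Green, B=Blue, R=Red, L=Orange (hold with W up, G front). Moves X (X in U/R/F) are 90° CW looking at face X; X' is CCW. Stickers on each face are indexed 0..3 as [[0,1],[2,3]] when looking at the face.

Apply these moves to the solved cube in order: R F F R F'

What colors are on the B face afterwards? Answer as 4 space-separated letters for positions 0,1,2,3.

Answer: Y B G B

Derivation:
After move 1 (R): R=RRRR U=WGWG F=GYGY D=YBYB B=WBWB
After move 2 (F): F=GGYY U=WGOO R=WRGR D=RRYB L=OYOB
After move 3 (F): F=YGYG U=WGBY R=OROR D=GWYB L=OROR
After move 4 (R): R=OORR U=WGBG F=YWYB D=GWYW B=YBGB
After move 5 (F'): F=WBYY U=WGOR R=WOGR D=RRYW L=OGOB
Query: B face = YBGB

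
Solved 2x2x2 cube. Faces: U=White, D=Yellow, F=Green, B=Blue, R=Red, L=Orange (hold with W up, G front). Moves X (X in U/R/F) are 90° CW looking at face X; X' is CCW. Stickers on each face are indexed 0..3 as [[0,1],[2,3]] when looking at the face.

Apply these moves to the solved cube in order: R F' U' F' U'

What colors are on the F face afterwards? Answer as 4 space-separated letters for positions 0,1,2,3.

After move 1 (R): R=RRRR U=WGWG F=GYGY D=YBYB B=WBWB
After move 2 (F'): F=YYGG U=WGRR R=BRYR D=OOYB L=OGOW
After move 3 (U'): U=GRWR F=OGGG R=YYYR B=BRWB L=WBOW
After move 4 (F'): F=GGOG U=GRYY R=OYOR D=BWYB L=WROW
After move 5 (U'): U=RYGY F=WROG R=GGOR B=OYWB L=BROW
Query: F face = WROG

Answer: W R O G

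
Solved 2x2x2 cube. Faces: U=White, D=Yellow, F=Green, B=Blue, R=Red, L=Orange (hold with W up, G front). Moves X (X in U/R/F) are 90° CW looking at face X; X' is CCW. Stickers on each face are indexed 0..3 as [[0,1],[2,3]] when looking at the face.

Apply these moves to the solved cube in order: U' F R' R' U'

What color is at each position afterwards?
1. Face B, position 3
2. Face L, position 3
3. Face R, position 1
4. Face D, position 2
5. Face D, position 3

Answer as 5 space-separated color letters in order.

Answer: B Y B Y B

Derivation:
After move 1 (U'): U=WWWW F=OOGG R=GGRR B=RRBB L=BBOO
After move 2 (F): F=GOGO U=WWOB R=WGWR D=RGYY L=BYOY
After move 3 (R'): R=GRWW U=WBOR F=GWGB D=ROYO B=YRGB
After move 4 (R'): R=RWGW U=WGOY F=GBGR D=RWYB B=OROB
After move 5 (U'): U=GYWO F=BYGR R=GBGW B=RWOB L=OROY
Query 1: B[3] = B
Query 2: L[3] = Y
Query 3: R[1] = B
Query 4: D[2] = Y
Query 5: D[3] = B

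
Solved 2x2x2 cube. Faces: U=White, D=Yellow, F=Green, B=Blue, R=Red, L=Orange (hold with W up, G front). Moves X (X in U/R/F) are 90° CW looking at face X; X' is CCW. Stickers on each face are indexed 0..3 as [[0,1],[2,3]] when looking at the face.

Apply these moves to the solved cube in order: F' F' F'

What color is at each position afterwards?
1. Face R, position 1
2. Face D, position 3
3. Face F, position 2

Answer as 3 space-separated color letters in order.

After move 1 (F'): F=GGGG U=WWRR R=YRYR D=OOYY L=OWOW
After move 2 (F'): F=GGGG U=WWYY R=OROR D=WWYY L=OROR
After move 3 (F'): F=GGGG U=WWOO R=WRWR D=RRYY L=OYOY
Query 1: R[1] = R
Query 2: D[3] = Y
Query 3: F[2] = G

Answer: R Y G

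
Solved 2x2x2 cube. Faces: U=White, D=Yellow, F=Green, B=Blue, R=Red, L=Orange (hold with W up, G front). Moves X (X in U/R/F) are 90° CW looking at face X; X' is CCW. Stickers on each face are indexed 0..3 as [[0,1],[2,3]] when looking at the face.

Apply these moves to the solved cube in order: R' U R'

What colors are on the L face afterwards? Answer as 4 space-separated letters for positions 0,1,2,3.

Answer: G W O O

Derivation:
After move 1 (R'): R=RRRR U=WBWB F=GWGW D=YGYG B=YBYB
After move 2 (U): U=WWBB F=RRGW R=YBRR B=OOYB L=GWOO
After move 3 (R'): R=BRYR U=WYBO F=RWGB D=YRYW B=GOGB
Query: L face = GWOO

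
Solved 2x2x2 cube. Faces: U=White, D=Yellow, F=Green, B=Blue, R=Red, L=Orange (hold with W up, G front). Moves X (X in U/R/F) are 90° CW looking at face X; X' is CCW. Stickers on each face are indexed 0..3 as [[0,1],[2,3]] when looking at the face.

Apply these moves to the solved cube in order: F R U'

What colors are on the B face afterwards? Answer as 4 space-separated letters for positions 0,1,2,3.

Answer: W W W B

Derivation:
After move 1 (F): F=GGGG U=WWOO R=WRWR D=RRYY L=OYOY
After move 2 (R): R=WWRR U=WGOG F=GRGY D=RBYB B=OBWB
After move 3 (U'): U=GGWO F=OYGY R=GRRR B=WWWB L=OBOY
Query: B face = WWWB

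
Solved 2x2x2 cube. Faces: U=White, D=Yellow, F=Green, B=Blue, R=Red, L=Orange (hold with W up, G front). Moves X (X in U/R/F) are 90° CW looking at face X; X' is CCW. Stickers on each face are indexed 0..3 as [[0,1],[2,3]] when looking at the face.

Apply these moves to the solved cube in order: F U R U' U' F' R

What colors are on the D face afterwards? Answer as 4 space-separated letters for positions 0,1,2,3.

After move 1 (F): F=GGGG U=WWOO R=WRWR D=RRYY L=OYOY
After move 2 (U): U=OWOW F=WRGG R=BBWR B=OYBB L=GGOY
After move 3 (R): R=WBRB U=OROG F=WRGY D=RBYO B=WYWB
After move 4 (U'): U=RGOO F=GGGY R=WRRB B=WBWB L=WYOY
After move 5 (U'): U=GORO F=WYGY R=GGRB B=WRWB L=WBOY
After move 6 (F'): F=YYWG U=GOGR R=BGRB D=BYYO L=WOOR
After move 7 (R): R=RBBG U=GYGG F=YYWO D=BWYW B=RROB
Query: D face = BWYW

Answer: B W Y W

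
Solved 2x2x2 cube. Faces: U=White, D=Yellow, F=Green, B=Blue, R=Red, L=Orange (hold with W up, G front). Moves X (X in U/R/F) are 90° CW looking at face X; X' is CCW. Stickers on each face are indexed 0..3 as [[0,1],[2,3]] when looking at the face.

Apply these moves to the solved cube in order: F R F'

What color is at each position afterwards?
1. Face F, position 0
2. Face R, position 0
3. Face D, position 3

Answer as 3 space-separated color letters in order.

Answer: R B B

Derivation:
After move 1 (F): F=GGGG U=WWOO R=WRWR D=RRYY L=OYOY
After move 2 (R): R=WWRR U=WGOG F=GRGY D=RBYB B=OBWB
After move 3 (F'): F=RYGG U=WGWR R=BWRR D=YYYB L=OGOO
Query 1: F[0] = R
Query 2: R[0] = B
Query 3: D[3] = B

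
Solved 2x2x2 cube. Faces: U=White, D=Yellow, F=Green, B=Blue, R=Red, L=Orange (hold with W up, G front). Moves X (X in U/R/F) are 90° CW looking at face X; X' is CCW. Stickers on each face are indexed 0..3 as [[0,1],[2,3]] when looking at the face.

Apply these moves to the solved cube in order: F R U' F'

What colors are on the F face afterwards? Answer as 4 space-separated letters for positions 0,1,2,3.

After move 1 (F): F=GGGG U=WWOO R=WRWR D=RRYY L=OYOY
After move 2 (R): R=WWRR U=WGOG F=GRGY D=RBYB B=OBWB
After move 3 (U'): U=GGWO F=OYGY R=GRRR B=WWWB L=OBOY
After move 4 (F'): F=YYOG U=GGGR R=BRRR D=BYYB L=OOOW
Query: F face = YYOG

Answer: Y Y O G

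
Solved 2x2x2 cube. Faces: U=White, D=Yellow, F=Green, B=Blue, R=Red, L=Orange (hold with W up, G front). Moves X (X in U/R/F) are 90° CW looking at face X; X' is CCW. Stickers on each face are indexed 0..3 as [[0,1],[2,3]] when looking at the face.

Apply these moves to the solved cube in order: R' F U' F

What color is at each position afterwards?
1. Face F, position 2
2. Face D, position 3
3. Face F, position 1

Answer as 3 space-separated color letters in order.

Answer: W G O

Derivation:
After move 1 (R'): R=RRRR U=WBWB F=GWGW D=YGYG B=YBYB
After move 2 (F): F=GGWW U=WBOO R=WRBR D=RRYG L=OYOG
After move 3 (U'): U=BOWO F=OYWW R=GGBR B=WRYB L=YBOG
After move 4 (F): F=WOWY U=BOGB R=WGOR D=BGYG L=YROR
Query 1: F[2] = W
Query 2: D[3] = G
Query 3: F[1] = O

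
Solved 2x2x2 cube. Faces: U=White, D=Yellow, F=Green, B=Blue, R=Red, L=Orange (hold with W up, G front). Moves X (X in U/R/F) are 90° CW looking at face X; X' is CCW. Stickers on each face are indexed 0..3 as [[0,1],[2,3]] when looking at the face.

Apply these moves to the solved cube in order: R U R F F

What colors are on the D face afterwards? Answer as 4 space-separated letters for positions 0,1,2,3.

Answer: Y G Y O

Derivation:
After move 1 (R): R=RRRR U=WGWG F=GYGY D=YBYB B=WBWB
After move 2 (U): U=WWGG F=RRGY R=WBRR B=OOWB L=GYOO
After move 3 (R): R=RWRB U=WRGY F=RBGB D=YWYO B=GOWB
After move 4 (F): F=GRBB U=WROY R=GWYB D=RRYO L=GYOW
After move 5 (F): F=BGBR U=WRWY R=OWYB D=YGYO L=GROR
Query: D face = YGYO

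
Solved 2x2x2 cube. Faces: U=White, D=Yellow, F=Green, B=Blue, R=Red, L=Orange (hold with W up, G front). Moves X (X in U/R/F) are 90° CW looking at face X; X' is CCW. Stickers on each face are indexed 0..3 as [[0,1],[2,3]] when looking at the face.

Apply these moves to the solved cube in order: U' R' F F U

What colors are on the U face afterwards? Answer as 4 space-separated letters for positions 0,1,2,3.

After move 1 (U'): U=WWWW F=OOGG R=GGRR B=RRBB L=BBOO
After move 2 (R'): R=GRGR U=WBWR F=OWGW D=YOYG B=YRYB
After move 3 (F): F=GOWW U=WBOB R=WRRR D=GGYG L=BYOO
After move 4 (F): F=WGWO U=WBOY R=ORBR D=RWYG L=BGOG
After move 5 (U): U=OWYB F=ORWO R=YRBR B=BGYB L=WGOG
Query: U face = OWYB

Answer: O W Y B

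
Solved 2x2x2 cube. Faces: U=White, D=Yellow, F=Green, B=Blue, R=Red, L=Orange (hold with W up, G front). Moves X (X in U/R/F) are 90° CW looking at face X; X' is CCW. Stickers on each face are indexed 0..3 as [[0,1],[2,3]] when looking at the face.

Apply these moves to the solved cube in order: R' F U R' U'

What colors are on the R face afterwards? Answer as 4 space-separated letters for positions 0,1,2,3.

Answer: W W Y B

Derivation:
After move 1 (R'): R=RRRR U=WBWB F=GWGW D=YGYG B=YBYB
After move 2 (F): F=GGWW U=WBOO R=WRBR D=RRYG L=OYOG
After move 3 (U): U=OWOB F=WRWW R=YBBR B=OYYB L=GGOG
After move 4 (R'): R=BRYB U=OYOO F=WWWB D=RRYW B=GYRB
After move 5 (U'): U=YOOO F=GGWB R=WWYB B=BRRB L=GYOG
Query: R face = WWYB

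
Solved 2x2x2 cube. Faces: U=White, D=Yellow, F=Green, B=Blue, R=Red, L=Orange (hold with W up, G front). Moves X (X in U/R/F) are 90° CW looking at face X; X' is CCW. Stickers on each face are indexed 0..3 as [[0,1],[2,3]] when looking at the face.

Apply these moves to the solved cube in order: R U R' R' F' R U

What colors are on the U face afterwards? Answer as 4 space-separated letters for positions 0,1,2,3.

After move 1 (R): R=RRRR U=WGWG F=GYGY D=YBYB B=WBWB
After move 2 (U): U=WWGG F=RRGY R=WBRR B=OOWB L=GYOO
After move 3 (R'): R=BRWR U=WWGO F=RWGG D=YRYY B=BOBB
After move 4 (R'): R=RRBW U=WBGB F=RWGO D=YWYG B=YORB
After move 5 (F'): F=WORG U=WBRB R=WRYW D=YOYG L=GBOG
After move 6 (R): R=YWWR U=WORG F=WORG D=YRYY B=BOBB
After move 7 (U): U=RWGO F=YWRG R=BOWR B=GBBB L=WOOG
Query: U face = RWGO

Answer: R W G O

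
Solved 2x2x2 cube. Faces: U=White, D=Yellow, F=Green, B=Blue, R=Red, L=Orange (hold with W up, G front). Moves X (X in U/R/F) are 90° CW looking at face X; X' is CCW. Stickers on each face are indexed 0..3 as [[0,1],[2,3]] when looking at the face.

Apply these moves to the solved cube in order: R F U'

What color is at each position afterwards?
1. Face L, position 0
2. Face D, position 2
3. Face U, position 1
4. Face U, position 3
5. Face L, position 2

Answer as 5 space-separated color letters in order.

After move 1 (R): R=RRRR U=WGWG F=GYGY D=YBYB B=WBWB
After move 2 (F): F=GGYY U=WGOO R=WRGR D=RRYB L=OYOB
After move 3 (U'): U=GOWO F=OYYY R=GGGR B=WRWB L=WBOB
Query 1: L[0] = W
Query 2: D[2] = Y
Query 3: U[1] = O
Query 4: U[3] = O
Query 5: L[2] = O

Answer: W Y O O O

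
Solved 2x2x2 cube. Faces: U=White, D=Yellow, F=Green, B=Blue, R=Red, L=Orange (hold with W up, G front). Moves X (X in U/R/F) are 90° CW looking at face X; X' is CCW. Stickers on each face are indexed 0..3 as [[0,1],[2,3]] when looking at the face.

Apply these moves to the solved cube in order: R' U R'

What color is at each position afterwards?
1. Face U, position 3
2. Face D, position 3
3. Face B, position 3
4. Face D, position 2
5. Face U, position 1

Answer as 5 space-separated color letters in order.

After move 1 (R'): R=RRRR U=WBWB F=GWGW D=YGYG B=YBYB
After move 2 (U): U=WWBB F=RRGW R=YBRR B=OOYB L=GWOO
After move 3 (R'): R=BRYR U=WYBO F=RWGB D=YRYW B=GOGB
Query 1: U[3] = O
Query 2: D[3] = W
Query 3: B[3] = B
Query 4: D[2] = Y
Query 5: U[1] = Y

Answer: O W B Y Y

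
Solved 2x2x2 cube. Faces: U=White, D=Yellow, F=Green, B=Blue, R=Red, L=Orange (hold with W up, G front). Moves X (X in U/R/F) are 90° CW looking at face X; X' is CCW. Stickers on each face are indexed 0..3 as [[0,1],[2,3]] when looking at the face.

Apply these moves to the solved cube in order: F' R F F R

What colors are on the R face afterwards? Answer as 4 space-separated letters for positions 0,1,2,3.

Answer: W W R Y

Derivation:
After move 1 (F'): F=GGGG U=WWRR R=YRYR D=OOYY L=OWOW
After move 2 (R): R=YYRR U=WGRG F=GOGY D=OBYB B=RBWB
After move 3 (F): F=GGYO U=WGWW R=RYGR D=RYYB L=OOOB
After move 4 (F): F=YGOG U=WGBO R=WYWR D=GRYB L=OROY
After move 5 (R): R=WWRY U=WGBG F=YROB D=GWYR B=OBGB
Query: R face = WWRY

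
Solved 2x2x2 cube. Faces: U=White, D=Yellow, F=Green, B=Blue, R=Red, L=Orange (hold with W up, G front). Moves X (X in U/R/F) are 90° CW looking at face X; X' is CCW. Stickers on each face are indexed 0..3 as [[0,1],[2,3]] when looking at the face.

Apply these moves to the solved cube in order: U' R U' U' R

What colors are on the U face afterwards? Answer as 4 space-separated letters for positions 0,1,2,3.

After move 1 (U'): U=WWWW F=OOGG R=GGRR B=RRBB L=BBOO
After move 2 (R): R=RGRG U=WOWG F=OYGY D=YBYR B=WRWB
After move 3 (U'): U=OGWW F=BBGY R=OYRG B=RGWB L=WROO
After move 4 (U'): U=GWOW F=WRGY R=BBRG B=OYWB L=RGOO
After move 5 (R): R=RBGB U=GROY F=WBGR D=YWYO B=WYWB
Query: U face = GROY

Answer: G R O Y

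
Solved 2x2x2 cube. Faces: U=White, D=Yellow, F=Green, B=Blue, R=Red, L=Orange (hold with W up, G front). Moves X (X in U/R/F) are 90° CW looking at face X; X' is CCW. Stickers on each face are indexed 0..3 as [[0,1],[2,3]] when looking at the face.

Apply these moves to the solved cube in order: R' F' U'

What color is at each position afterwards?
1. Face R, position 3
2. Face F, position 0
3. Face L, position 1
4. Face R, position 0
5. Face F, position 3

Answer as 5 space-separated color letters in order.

Answer: R O B W G

Derivation:
After move 1 (R'): R=RRRR U=WBWB F=GWGW D=YGYG B=YBYB
After move 2 (F'): F=WWGG U=WBRR R=GRYR D=OOYG L=OBOW
After move 3 (U'): U=BRWR F=OBGG R=WWYR B=GRYB L=YBOW
Query 1: R[3] = R
Query 2: F[0] = O
Query 3: L[1] = B
Query 4: R[0] = W
Query 5: F[3] = G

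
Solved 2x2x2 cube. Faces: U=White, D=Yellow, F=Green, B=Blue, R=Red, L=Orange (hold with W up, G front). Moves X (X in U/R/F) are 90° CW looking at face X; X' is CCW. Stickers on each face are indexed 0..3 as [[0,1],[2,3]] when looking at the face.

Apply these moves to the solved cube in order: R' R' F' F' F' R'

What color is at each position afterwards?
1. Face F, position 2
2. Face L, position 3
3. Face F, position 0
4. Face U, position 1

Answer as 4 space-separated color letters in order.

After move 1 (R'): R=RRRR U=WBWB F=GWGW D=YGYG B=YBYB
After move 2 (R'): R=RRRR U=WYWY F=GBGB D=YWYW B=GBGB
After move 3 (F'): F=BBGG U=WYRR R=WRYR D=OOYW L=OYOW
After move 4 (F'): F=BGBG U=WYWY R=OROR D=YWYW L=OROR
After move 5 (F'): F=GGBB U=WYOO R=WRYR D=RRYW L=OYOW
After move 6 (R'): R=RRWY U=WGOG F=GYBO D=RGYB B=WBRB
Query 1: F[2] = B
Query 2: L[3] = W
Query 3: F[0] = G
Query 4: U[1] = G

Answer: B W G G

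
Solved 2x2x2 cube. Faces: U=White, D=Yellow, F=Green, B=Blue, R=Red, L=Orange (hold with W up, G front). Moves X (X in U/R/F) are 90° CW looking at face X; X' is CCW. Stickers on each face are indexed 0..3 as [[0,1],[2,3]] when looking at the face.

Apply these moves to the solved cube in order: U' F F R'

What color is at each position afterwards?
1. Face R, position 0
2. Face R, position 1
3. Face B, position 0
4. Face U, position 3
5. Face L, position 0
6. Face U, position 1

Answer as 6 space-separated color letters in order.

Answer: G R Y R B B

Derivation:
After move 1 (U'): U=WWWW F=OOGG R=GGRR B=RRBB L=BBOO
After move 2 (F): F=GOGO U=WWOB R=WGWR D=RGYY L=BYOY
After move 3 (F): F=GGOO U=WWYY R=OGBR D=WWYY L=BROG
After move 4 (R'): R=GROB U=WBYR F=GWOY D=WGYO B=YRWB
Query 1: R[0] = G
Query 2: R[1] = R
Query 3: B[0] = Y
Query 4: U[3] = R
Query 5: L[0] = B
Query 6: U[1] = B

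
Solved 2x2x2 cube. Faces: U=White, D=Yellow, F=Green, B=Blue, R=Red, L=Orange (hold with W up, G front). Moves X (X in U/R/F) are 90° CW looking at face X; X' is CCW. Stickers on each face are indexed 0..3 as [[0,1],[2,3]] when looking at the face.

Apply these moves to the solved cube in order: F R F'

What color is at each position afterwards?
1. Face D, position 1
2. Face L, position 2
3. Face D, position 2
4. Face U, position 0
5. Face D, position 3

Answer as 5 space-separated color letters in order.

Answer: Y O Y W B

Derivation:
After move 1 (F): F=GGGG U=WWOO R=WRWR D=RRYY L=OYOY
After move 2 (R): R=WWRR U=WGOG F=GRGY D=RBYB B=OBWB
After move 3 (F'): F=RYGG U=WGWR R=BWRR D=YYYB L=OGOO
Query 1: D[1] = Y
Query 2: L[2] = O
Query 3: D[2] = Y
Query 4: U[0] = W
Query 5: D[3] = B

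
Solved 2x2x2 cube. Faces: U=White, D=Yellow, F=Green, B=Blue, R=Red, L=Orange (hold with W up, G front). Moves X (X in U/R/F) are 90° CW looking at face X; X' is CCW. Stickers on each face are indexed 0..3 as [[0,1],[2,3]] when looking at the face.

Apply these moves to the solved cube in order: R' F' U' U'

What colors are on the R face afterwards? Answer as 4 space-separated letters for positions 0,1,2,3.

After move 1 (R'): R=RRRR U=WBWB F=GWGW D=YGYG B=YBYB
After move 2 (F'): F=WWGG U=WBRR R=GRYR D=OOYG L=OBOW
After move 3 (U'): U=BRWR F=OBGG R=WWYR B=GRYB L=YBOW
After move 4 (U'): U=RRBW F=YBGG R=OBYR B=WWYB L=GROW
Query: R face = OBYR

Answer: O B Y R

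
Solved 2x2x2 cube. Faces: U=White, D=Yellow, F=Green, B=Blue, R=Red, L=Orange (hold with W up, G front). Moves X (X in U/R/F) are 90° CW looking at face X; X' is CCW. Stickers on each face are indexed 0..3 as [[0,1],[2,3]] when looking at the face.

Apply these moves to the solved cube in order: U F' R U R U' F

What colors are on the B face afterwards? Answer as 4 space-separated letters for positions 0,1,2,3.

After move 1 (U): U=WWWW F=RRGG R=BBRR B=OOBB L=GGOO
After move 2 (F'): F=RGRG U=WWBR R=YBYR D=GOYY L=GWOW
After move 3 (R): R=YYRB U=WGBG F=RORY D=GBYO B=ROWB
After move 4 (U): U=BWGG F=YYRY R=RORB B=GWWB L=ROOW
After move 5 (R): R=RRBO U=BYGY F=YBRO D=GWYG B=GWWB
After move 6 (U'): U=YYBG F=RORO R=YBBO B=RRWB L=GWOW
After move 7 (F): F=RROO U=YYWW R=BBGO D=BYYG L=GGOW
Query: B face = RRWB

Answer: R R W B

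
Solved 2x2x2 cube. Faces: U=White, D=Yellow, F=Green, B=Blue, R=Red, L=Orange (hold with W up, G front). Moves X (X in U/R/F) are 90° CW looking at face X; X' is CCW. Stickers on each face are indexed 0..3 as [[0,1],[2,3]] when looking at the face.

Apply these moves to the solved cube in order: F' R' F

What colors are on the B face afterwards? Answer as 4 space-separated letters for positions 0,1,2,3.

Answer: Y B O B

Derivation:
After move 1 (F'): F=GGGG U=WWRR R=YRYR D=OOYY L=OWOW
After move 2 (R'): R=RRYY U=WBRB F=GWGR D=OGYG B=YBOB
After move 3 (F): F=GGRW U=WBWW R=RRBY D=YRYG L=OOOG
Query: B face = YBOB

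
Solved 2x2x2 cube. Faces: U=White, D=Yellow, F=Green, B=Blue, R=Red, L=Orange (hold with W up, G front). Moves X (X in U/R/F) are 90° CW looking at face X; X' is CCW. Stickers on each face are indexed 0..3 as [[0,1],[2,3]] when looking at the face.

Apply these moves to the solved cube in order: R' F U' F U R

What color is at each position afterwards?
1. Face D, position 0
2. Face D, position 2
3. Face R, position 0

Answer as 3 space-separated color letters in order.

Answer: B Y O

Derivation:
After move 1 (R'): R=RRRR U=WBWB F=GWGW D=YGYG B=YBYB
After move 2 (F): F=GGWW U=WBOO R=WRBR D=RRYG L=OYOG
After move 3 (U'): U=BOWO F=OYWW R=GGBR B=WRYB L=YBOG
After move 4 (F): F=WOWY U=BOGB R=WGOR D=BGYG L=YROR
After move 5 (U): U=GBBO F=WGWY R=WROR B=YRYB L=WOOR
After move 6 (R): R=OWRR U=GGBY F=WGWG D=BYYY B=ORBB
Query 1: D[0] = B
Query 2: D[2] = Y
Query 3: R[0] = O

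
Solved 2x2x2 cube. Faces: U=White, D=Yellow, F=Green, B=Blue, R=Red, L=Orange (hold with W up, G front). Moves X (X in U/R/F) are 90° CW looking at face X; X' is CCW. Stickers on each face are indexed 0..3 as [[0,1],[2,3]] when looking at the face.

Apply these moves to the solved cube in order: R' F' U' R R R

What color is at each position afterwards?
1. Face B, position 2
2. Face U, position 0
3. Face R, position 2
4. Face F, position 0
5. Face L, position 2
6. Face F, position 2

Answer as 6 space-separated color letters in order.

After move 1 (R'): R=RRRR U=WBWB F=GWGW D=YGYG B=YBYB
After move 2 (F'): F=WWGG U=WBRR R=GRYR D=OOYG L=OBOW
After move 3 (U'): U=BRWR F=OBGG R=WWYR B=GRYB L=YBOW
After move 4 (R): R=YWRW U=BBWG F=OOGG D=OYYG B=RRRB
After move 5 (R): R=RYWW U=BOWG F=OYGG D=ORYR B=GRBB
After move 6 (R): R=WRWY U=BYWG F=ORGR D=OBYG B=GROB
Query 1: B[2] = O
Query 2: U[0] = B
Query 3: R[2] = W
Query 4: F[0] = O
Query 5: L[2] = O
Query 6: F[2] = G

Answer: O B W O O G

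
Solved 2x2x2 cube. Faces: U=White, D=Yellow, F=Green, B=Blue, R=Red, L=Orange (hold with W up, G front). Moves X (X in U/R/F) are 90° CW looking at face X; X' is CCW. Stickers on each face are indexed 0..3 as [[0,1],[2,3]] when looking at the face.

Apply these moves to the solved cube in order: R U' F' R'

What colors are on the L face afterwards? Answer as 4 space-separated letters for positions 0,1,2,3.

After move 1 (R): R=RRRR U=WGWG F=GYGY D=YBYB B=WBWB
After move 2 (U'): U=GGWW F=OOGY R=GYRR B=RRWB L=WBOO
After move 3 (F'): F=OYOG U=GGGR R=BYYR D=BOYB L=WWOW
After move 4 (R'): R=YRBY U=GWGR F=OGOR D=BYYG B=BROB
Query: L face = WWOW

Answer: W W O W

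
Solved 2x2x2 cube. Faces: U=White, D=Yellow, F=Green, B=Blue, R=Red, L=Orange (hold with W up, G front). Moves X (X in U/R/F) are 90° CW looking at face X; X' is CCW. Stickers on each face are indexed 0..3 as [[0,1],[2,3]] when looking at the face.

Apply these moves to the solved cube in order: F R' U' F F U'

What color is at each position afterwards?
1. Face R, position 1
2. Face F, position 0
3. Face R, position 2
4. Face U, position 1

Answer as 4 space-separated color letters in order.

After move 1 (F): F=GGGG U=WWOO R=WRWR D=RRYY L=OYOY
After move 2 (R'): R=RRWW U=WBOB F=GWGO D=RGYG B=YBRB
After move 3 (U'): U=BBWO F=OYGO R=GWWW B=RRRB L=YBOY
After move 4 (F): F=GOOY U=BBYB R=WWOW D=WGYG L=YROG
After move 5 (F): F=OGYO U=BBGR R=YWBW D=OWYG L=YWOG
After move 6 (U'): U=BRBG F=YWYO R=OGBW B=YWRB L=RROG
Query 1: R[1] = G
Query 2: F[0] = Y
Query 3: R[2] = B
Query 4: U[1] = R

Answer: G Y B R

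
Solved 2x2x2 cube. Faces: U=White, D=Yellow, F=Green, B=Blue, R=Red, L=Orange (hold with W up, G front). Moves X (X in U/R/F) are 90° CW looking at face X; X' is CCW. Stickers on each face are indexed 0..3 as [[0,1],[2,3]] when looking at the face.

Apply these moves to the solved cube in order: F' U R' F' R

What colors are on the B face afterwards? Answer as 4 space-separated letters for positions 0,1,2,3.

Answer: B W B B

Derivation:
After move 1 (F'): F=GGGG U=WWRR R=YRYR D=OOYY L=OWOW
After move 2 (U): U=RWRW F=YRGG R=BBYR B=OWBB L=GGOW
After move 3 (R'): R=BRBY U=RBRO F=YWGW D=ORYG B=YWOB
After move 4 (F'): F=WWYG U=RBBB R=RROY D=GWYG L=GOOR
After move 5 (R): R=ORYR U=RWBG F=WWYG D=GOYY B=BWBB
Query: B face = BWBB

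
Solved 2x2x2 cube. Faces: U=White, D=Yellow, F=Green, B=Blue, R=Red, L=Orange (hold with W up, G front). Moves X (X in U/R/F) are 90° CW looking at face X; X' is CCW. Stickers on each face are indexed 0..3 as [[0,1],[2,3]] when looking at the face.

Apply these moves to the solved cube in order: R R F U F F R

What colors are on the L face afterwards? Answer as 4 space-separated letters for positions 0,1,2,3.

Answer: G Y O G

Derivation:
After move 1 (R): R=RRRR U=WGWG F=GYGY D=YBYB B=WBWB
After move 2 (R): R=RRRR U=WYWY F=GBGB D=YWYW B=GBGB
After move 3 (F): F=GGBB U=WYOO R=WRYR D=RRYW L=OYOW
After move 4 (U): U=OWOY F=WRBB R=GBYR B=OYGB L=GGOW
After move 5 (F): F=BWBR U=OWWG R=OBYR D=YGYW L=GROR
After move 6 (F): F=BBRW U=OWRR R=WBGR D=YOYW L=GYOG
After move 7 (R): R=GWRB U=OBRW F=BORW D=YGYO B=RYWB
Query: L face = GYOG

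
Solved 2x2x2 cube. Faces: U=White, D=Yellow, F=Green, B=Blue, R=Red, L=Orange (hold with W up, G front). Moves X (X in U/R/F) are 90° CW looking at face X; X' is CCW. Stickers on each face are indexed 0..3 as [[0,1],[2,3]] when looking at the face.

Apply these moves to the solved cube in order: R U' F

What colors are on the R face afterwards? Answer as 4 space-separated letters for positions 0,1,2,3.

Answer: W Y W R

Derivation:
After move 1 (R): R=RRRR U=WGWG F=GYGY D=YBYB B=WBWB
After move 2 (U'): U=GGWW F=OOGY R=GYRR B=RRWB L=WBOO
After move 3 (F): F=GOYO U=GGOB R=WYWR D=RGYB L=WYOB
Query: R face = WYWR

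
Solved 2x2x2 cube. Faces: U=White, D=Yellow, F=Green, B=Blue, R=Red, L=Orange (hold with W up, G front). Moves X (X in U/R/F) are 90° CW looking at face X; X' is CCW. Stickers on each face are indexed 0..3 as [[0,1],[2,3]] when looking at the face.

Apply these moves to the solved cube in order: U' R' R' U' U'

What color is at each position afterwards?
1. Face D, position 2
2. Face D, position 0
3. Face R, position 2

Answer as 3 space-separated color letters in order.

After move 1 (U'): U=WWWW F=OOGG R=GGRR B=RRBB L=BBOO
After move 2 (R'): R=GRGR U=WBWR F=OWGW D=YOYG B=YRYB
After move 3 (R'): R=RRGG U=WYWY F=OBGR D=YWYW B=GROB
After move 4 (U'): U=YYWW F=BBGR R=OBGG B=RROB L=GROO
After move 5 (U'): U=YWYW F=GRGR R=BBGG B=OBOB L=RROO
Query 1: D[2] = Y
Query 2: D[0] = Y
Query 3: R[2] = G

Answer: Y Y G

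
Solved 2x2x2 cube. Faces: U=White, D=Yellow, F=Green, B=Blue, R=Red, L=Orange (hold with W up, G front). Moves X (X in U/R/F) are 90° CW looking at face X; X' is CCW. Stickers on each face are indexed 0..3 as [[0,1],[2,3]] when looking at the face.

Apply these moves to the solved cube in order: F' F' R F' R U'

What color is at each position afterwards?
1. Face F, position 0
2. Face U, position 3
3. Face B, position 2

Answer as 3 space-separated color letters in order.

Answer: O O G

Derivation:
After move 1 (F'): F=GGGG U=WWRR R=YRYR D=OOYY L=OWOW
After move 2 (F'): F=GGGG U=WWYY R=OROR D=WWYY L=OROR
After move 3 (R): R=OORR U=WGYG F=GWGY D=WBYB B=YBWB
After move 4 (F'): F=WYGG U=WGOR R=BOWR D=RRYB L=OGOY
After move 5 (R): R=WBRO U=WYOG F=WRGB D=RWYY B=RBGB
After move 6 (U'): U=YGWO F=OGGB R=WRRO B=WBGB L=RBOY
Query 1: F[0] = O
Query 2: U[3] = O
Query 3: B[2] = G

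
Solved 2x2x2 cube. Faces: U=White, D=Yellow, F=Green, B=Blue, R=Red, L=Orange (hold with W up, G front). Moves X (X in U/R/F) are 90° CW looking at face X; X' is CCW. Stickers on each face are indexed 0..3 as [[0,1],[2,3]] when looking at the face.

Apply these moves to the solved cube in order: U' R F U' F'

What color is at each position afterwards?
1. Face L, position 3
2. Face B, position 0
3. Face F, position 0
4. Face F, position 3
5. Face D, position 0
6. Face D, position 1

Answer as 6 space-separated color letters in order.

Answer: W W Y Y R B

Derivation:
After move 1 (U'): U=WWWW F=OOGG R=GGRR B=RRBB L=BBOO
After move 2 (R): R=RGRG U=WOWG F=OYGY D=YBYR B=WRWB
After move 3 (F): F=GOYY U=WOOB R=WGGG D=RRYR L=BYOB
After move 4 (U'): U=OBWO F=BYYY R=GOGG B=WGWB L=WROB
After move 5 (F'): F=YYBY U=OBGG R=RORG D=RBYR L=WOOW
Query 1: L[3] = W
Query 2: B[0] = W
Query 3: F[0] = Y
Query 4: F[3] = Y
Query 5: D[0] = R
Query 6: D[1] = B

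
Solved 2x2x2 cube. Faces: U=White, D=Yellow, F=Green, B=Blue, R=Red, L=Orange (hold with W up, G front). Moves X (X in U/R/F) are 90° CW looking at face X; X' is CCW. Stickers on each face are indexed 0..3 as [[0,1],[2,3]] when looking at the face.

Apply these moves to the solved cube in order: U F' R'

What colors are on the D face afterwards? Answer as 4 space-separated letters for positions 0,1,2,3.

After move 1 (U): U=WWWW F=RRGG R=BBRR B=OOBB L=GGOO
After move 2 (F'): F=RGRG U=WWBR R=YBYR D=GOYY L=GWOW
After move 3 (R'): R=BRYY U=WBBO F=RWRR D=GGYG B=YOOB
Query: D face = GGYG

Answer: G G Y G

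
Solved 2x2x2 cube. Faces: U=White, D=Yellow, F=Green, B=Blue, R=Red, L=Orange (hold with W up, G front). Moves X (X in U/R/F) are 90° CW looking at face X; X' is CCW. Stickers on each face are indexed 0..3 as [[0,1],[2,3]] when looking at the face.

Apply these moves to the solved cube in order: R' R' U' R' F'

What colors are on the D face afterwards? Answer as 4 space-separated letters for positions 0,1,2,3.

Answer: B O Y B

Derivation:
After move 1 (R'): R=RRRR U=WBWB F=GWGW D=YGYG B=YBYB
After move 2 (R'): R=RRRR U=WYWY F=GBGB D=YWYW B=GBGB
After move 3 (U'): U=YYWW F=OOGB R=GBRR B=RRGB L=GBOO
After move 4 (R'): R=BRGR U=YGWR F=OYGW D=YOYB B=WRWB
After move 5 (F'): F=YWOG U=YGBG R=ORYR D=BOYB L=GROW
Query: D face = BOYB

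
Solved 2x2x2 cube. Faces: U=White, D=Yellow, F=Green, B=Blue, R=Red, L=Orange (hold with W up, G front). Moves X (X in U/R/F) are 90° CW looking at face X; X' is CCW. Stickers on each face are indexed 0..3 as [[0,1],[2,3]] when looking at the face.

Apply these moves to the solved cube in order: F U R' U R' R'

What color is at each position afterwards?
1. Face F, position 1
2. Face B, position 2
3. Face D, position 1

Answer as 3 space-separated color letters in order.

After move 1 (F): F=GGGG U=WWOO R=WRWR D=RRYY L=OYOY
After move 2 (U): U=OWOW F=WRGG R=BBWR B=OYBB L=GGOY
After move 3 (R'): R=BRBW U=OBOO F=WWGW D=RRYG B=YYRB
After move 4 (U): U=OOOB F=BRGW R=YYBW B=GGRB L=WWOY
After move 5 (R'): R=YWYB U=OROG F=BOGB D=RRYW B=GGRB
After move 6 (R'): R=WBYY U=OROG F=BRGG D=ROYB B=WGRB
Query 1: F[1] = R
Query 2: B[2] = R
Query 3: D[1] = O

Answer: R R O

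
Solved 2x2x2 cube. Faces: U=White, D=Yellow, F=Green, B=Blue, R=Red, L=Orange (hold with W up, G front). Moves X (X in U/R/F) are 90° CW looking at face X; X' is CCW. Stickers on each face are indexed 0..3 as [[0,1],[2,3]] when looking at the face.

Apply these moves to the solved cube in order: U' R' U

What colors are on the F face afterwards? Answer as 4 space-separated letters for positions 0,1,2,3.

Answer: G R G W

Derivation:
After move 1 (U'): U=WWWW F=OOGG R=GGRR B=RRBB L=BBOO
After move 2 (R'): R=GRGR U=WBWR F=OWGW D=YOYG B=YRYB
After move 3 (U): U=WWRB F=GRGW R=YRGR B=BBYB L=OWOO
Query: F face = GRGW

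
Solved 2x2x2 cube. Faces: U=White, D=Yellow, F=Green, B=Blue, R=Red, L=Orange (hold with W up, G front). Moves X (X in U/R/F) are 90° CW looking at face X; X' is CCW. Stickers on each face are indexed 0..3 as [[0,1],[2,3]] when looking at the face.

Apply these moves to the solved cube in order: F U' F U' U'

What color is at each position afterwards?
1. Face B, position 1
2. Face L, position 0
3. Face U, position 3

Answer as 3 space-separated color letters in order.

Answer: O W W

Derivation:
After move 1 (F): F=GGGG U=WWOO R=WRWR D=RRYY L=OYOY
After move 2 (U'): U=WOWO F=OYGG R=GGWR B=WRBB L=BBOY
After move 3 (F): F=GOGY U=WOYB R=WGOR D=WGYY L=BROR
After move 4 (U'): U=OBWY F=BRGY R=GOOR B=WGBB L=WROR
After move 5 (U'): U=BYOW F=WRGY R=BROR B=GOBB L=WGOR
Query 1: B[1] = O
Query 2: L[0] = W
Query 3: U[3] = W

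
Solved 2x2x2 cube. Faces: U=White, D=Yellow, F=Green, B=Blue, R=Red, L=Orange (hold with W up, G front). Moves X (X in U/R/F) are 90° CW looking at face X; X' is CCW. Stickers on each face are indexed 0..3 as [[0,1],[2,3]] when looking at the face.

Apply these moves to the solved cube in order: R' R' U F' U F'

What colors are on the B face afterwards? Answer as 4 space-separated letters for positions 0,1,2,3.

After move 1 (R'): R=RRRR U=WBWB F=GWGW D=YGYG B=YBYB
After move 2 (R'): R=RRRR U=WYWY F=GBGB D=YWYW B=GBGB
After move 3 (U): U=WWYY F=RRGB R=GBRR B=OOGB L=GBOO
After move 4 (F'): F=RBRG U=WWGR R=WBYR D=BOYW L=GYOY
After move 5 (U): U=GWRW F=WBRG R=OOYR B=GYGB L=RBOY
After move 6 (F'): F=BGWR U=GWOY R=OOBR D=BYYW L=RWOR
Query: B face = GYGB

Answer: G Y G B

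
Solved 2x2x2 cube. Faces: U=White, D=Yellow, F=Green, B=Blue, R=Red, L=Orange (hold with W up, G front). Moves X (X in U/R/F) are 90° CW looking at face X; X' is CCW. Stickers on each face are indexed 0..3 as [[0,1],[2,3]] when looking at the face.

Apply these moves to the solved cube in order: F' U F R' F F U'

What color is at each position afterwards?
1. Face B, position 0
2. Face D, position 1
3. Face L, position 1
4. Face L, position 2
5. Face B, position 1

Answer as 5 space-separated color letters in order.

After move 1 (F'): F=GGGG U=WWRR R=YRYR D=OOYY L=OWOW
After move 2 (U): U=RWRW F=YRGG R=BBYR B=OWBB L=GGOW
After move 3 (F): F=GYGR U=RWWG R=RBWR D=YBYY L=GOOO
After move 4 (R'): R=BRRW U=RBWO F=GWGG D=YYYR B=YWBB
After move 5 (F): F=GGGW U=RBOO R=WROW D=RBYR L=GYOY
After move 6 (F): F=GGWG U=RBYY R=OROW D=OWYR L=GROB
After move 7 (U'): U=BYRY F=GRWG R=GGOW B=ORBB L=YWOB
Query 1: B[0] = O
Query 2: D[1] = W
Query 3: L[1] = W
Query 4: L[2] = O
Query 5: B[1] = R

Answer: O W W O R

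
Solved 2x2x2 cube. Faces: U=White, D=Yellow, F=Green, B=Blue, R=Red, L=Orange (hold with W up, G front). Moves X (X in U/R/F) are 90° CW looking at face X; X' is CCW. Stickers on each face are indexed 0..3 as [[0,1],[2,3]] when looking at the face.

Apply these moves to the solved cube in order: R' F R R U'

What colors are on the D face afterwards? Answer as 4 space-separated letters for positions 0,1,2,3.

After move 1 (R'): R=RRRR U=WBWB F=GWGW D=YGYG B=YBYB
After move 2 (F): F=GGWW U=WBOO R=WRBR D=RRYG L=OYOG
After move 3 (R): R=BWRR U=WGOW F=GRWG D=RYYY B=OBBB
After move 4 (R): R=RBRW U=WROG F=GYWY D=RBYO B=WBGB
After move 5 (U'): U=RGWO F=OYWY R=GYRW B=RBGB L=WBOG
Query: D face = RBYO

Answer: R B Y O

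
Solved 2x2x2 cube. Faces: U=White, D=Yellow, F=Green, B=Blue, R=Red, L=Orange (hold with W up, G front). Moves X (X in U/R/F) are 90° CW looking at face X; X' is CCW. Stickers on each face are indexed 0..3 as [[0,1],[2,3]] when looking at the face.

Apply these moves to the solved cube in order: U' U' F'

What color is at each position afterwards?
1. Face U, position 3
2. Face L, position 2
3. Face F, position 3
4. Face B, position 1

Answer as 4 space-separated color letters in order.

After move 1 (U'): U=WWWW F=OOGG R=GGRR B=RRBB L=BBOO
After move 2 (U'): U=WWWW F=BBGG R=OORR B=GGBB L=RROO
After move 3 (F'): F=BGBG U=WWOR R=YOYR D=ROYY L=RWOW
Query 1: U[3] = R
Query 2: L[2] = O
Query 3: F[3] = G
Query 4: B[1] = G

Answer: R O G G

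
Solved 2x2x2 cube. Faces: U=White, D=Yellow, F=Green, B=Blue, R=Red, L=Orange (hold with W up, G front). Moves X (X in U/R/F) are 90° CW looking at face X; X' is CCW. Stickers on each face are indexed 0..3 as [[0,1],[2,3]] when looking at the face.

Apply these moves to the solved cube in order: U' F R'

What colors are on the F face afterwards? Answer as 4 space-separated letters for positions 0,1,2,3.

Answer: G W G B

Derivation:
After move 1 (U'): U=WWWW F=OOGG R=GGRR B=RRBB L=BBOO
After move 2 (F): F=GOGO U=WWOB R=WGWR D=RGYY L=BYOY
After move 3 (R'): R=GRWW U=WBOR F=GWGB D=ROYO B=YRGB
Query: F face = GWGB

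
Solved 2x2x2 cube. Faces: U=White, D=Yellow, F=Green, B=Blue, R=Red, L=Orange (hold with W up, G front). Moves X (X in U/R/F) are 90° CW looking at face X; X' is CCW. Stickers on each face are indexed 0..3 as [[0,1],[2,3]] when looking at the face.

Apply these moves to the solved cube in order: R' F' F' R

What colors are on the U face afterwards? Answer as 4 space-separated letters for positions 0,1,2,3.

After move 1 (R'): R=RRRR U=WBWB F=GWGW D=YGYG B=YBYB
After move 2 (F'): F=WWGG U=WBRR R=GRYR D=OOYG L=OBOW
After move 3 (F'): F=WGWG U=WBGY R=OROR D=BWYG L=OROR
After move 4 (R): R=OORR U=WGGG F=WWWG D=BYYY B=YBBB
Query: U face = WGGG

Answer: W G G G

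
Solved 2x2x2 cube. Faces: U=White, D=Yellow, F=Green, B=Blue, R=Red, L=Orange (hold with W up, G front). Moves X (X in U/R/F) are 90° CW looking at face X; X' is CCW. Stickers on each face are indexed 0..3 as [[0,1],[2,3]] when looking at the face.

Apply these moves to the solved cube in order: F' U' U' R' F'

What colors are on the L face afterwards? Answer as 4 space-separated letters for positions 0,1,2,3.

After move 1 (F'): F=GGGG U=WWRR R=YRYR D=OOYY L=OWOW
After move 2 (U'): U=WRWR F=OWGG R=GGYR B=YRBB L=BBOW
After move 3 (U'): U=RRWW F=BBGG R=OWYR B=GGBB L=YROW
After move 4 (R'): R=WROY U=RBWG F=BRGW D=OBYG B=YGOB
After move 5 (F'): F=RWBG U=RBWO R=BROY D=RWYG L=YGOW
Query: L face = YGOW

Answer: Y G O W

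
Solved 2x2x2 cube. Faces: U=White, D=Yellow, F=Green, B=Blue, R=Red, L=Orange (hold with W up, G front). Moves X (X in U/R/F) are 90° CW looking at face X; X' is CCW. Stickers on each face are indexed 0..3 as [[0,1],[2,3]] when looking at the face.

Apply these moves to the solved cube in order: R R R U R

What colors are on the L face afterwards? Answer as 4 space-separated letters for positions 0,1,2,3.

Answer: G W O O

Derivation:
After move 1 (R): R=RRRR U=WGWG F=GYGY D=YBYB B=WBWB
After move 2 (R): R=RRRR U=WYWY F=GBGB D=YWYW B=GBGB
After move 3 (R): R=RRRR U=WBWB F=GWGW D=YGYG B=YBYB
After move 4 (U): U=WWBB F=RRGW R=YBRR B=OOYB L=GWOO
After move 5 (R): R=RYRB U=WRBW F=RGGG D=YYYO B=BOWB
Query: L face = GWOO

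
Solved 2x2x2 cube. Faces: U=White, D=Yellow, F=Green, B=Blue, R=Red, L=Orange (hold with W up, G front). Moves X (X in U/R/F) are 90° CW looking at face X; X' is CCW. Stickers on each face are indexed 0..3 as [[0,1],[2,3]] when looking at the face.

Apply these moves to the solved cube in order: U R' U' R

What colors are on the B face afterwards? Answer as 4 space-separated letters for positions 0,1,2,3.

Answer: W R O B

Derivation:
After move 1 (U): U=WWWW F=RRGG R=BBRR B=OOBB L=GGOO
After move 2 (R'): R=BRBR U=WBWO F=RWGW D=YRYG B=YOYB
After move 3 (U'): U=BOWW F=GGGW R=RWBR B=BRYB L=YOOO
After move 4 (R): R=BRRW U=BGWW F=GRGG D=YYYB B=WROB
Query: B face = WROB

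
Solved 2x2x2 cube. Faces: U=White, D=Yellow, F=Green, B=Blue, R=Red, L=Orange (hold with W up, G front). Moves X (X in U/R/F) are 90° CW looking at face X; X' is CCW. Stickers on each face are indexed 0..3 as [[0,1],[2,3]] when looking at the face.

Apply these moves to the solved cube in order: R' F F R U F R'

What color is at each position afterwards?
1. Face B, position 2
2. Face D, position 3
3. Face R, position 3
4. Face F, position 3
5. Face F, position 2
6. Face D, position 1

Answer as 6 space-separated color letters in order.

After move 1 (R'): R=RRRR U=WBWB F=GWGW D=YGYG B=YBYB
After move 2 (F): F=GGWW U=WBOO R=WRBR D=RRYG L=OYOG
After move 3 (F): F=WGWG U=WBGY R=OROR D=BWYG L=OROR
After move 4 (R): R=OORR U=WGGG F=WWWG D=BYYY B=YBBB
After move 5 (U): U=GWGG F=OOWG R=YBRR B=ORBB L=WWOR
After move 6 (F): F=WOGO U=GWRW R=GBGR D=RYYY L=WBOY
After move 7 (R'): R=BRGG U=GBRO F=WWGW D=ROYO B=YRYB
Query 1: B[2] = Y
Query 2: D[3] = O
Query 3: R[3] = G
Query 4: F[3] = W
Query 5: F[2] = G
Query 6: D[1] = O

Answer: Y O G W G O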